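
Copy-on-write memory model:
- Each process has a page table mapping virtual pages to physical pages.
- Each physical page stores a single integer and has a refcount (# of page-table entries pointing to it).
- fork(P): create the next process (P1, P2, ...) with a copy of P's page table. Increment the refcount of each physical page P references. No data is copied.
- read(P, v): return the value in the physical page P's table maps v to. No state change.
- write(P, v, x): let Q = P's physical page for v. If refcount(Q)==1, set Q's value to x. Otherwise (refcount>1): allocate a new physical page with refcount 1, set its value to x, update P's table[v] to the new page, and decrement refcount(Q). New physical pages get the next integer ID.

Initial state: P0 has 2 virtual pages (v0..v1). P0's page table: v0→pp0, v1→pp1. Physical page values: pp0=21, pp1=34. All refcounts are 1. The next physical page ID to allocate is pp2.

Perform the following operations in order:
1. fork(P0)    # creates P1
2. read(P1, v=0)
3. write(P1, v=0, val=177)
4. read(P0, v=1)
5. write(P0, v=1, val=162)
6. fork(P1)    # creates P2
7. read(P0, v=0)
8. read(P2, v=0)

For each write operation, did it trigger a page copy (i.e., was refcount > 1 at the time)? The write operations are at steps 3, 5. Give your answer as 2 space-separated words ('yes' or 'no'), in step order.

Op 1: fork(P0) -> P1. 2 ppages; refcounts: pp0:2 pp1:2
Op 2: read(P1, v0) -> 21. No state change.
Op 3: write(P1, v0, 177). refcount(pp0)=2>1 -> COPY to pp2. 3 ppages; refcounts: pp0:1 pp1:2 pp2:1
Op 4: read(P0, v1) -> 34. No state change.
Op 5: write(P0, v1, 162). refcount(pp1)=2>1 -> COPY to pp3. 4 ppages; refcounts: pp0:1 pp1:1 pp2:1 pp3:1
Op 6: fork(P1) -> P2. 4 ppages; refcounts: pp0:1 pp1:2 pp2:2 pp3:1
Op 7: read(P0, v0) -> 21. No state change.
Op 8: read(P2, v0) -> 177. No state change.

yes yes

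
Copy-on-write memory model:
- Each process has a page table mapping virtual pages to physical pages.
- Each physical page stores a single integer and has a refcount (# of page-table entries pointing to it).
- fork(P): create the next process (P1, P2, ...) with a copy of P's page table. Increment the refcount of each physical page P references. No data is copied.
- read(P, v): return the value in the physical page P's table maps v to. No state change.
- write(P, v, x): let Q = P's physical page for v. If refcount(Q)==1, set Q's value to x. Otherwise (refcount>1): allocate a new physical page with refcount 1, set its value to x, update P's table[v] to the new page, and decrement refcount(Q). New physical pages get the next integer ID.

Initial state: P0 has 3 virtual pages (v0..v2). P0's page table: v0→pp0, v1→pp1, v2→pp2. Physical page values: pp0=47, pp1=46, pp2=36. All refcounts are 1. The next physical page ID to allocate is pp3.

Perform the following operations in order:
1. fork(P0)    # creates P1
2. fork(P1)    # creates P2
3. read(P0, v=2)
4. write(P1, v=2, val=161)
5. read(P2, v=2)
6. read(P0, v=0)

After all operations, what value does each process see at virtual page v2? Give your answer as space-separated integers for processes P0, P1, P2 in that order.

Answer: 36 161 36

Derivation:
Op 1: fork(P0) -> P1. 3 ppages; refcounts: pp0:2 pp1:2 pp2:2
Op 2: fork(P1) -> P2. 3 ppages; refcounts: pp0:3 pp1:3 pp2:3
Op 3: read(P0, v2) -> 36. No state change.
Op 4: write(P1, v2, 161). refcount(pp2)=3>1 -> COPY to pp3. 4 ppages; refcounts: pp0:3 pp1:3 pp2:2 pp3:1
Op 5: read(P2, v2) -> 36. No state change.
Op 6: read(P0, v0) -> 47. No state change.
P0: v2 -> pp2 = 36
P1: v2 -> pp3 = 161
P2: v2 -> pp2 = 36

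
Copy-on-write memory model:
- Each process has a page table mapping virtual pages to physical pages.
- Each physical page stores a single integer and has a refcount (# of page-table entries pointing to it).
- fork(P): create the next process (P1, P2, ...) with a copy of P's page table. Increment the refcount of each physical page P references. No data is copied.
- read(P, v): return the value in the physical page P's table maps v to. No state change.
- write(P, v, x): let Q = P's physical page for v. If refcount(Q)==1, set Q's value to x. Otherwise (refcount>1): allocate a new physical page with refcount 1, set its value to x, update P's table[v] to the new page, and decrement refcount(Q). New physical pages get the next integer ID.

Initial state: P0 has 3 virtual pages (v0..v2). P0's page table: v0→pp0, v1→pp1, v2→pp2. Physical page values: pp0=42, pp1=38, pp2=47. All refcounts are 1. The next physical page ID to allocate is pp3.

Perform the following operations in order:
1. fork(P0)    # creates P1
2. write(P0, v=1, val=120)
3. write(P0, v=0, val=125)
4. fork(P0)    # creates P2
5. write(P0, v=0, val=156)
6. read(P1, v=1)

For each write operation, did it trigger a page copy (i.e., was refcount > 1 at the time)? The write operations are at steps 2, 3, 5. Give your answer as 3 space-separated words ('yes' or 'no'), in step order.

Op 1: fork(P0) -> P1. 3 ppages; refcounts: pp0:2 pp1:2 pp2:2
Op 2: write(P0, v1, 120). refcount(pp1)=2>1 -> COPY to pp3. 4 ppages; refcounts: pp0:2 pp1:1 pp2:2 pp3:1
Op 3: write(P0, v0, 125). refcount(pp0)=2>1 -> COPY to pp4. 5 ppages; refcounts: pp0:1 pp1:1 pp2:2 pp3:1 pp4:1
Op 4: fork(P0) -> P2. 5 ppages; refcounts: pp0:1 pp1:1 pp2:3 pp3:2 pp4:2
Op 5: write(P0, v0, 156). refcount(pp4)=2>1 -> COPY to pp5. 6 ppages; refcounts: pp0:1 pp1:1 pp2:3 pp3:2 pp4:1 pp5:1
Op 6: read(P1, v1) -> 38. No state change.

yes yes yes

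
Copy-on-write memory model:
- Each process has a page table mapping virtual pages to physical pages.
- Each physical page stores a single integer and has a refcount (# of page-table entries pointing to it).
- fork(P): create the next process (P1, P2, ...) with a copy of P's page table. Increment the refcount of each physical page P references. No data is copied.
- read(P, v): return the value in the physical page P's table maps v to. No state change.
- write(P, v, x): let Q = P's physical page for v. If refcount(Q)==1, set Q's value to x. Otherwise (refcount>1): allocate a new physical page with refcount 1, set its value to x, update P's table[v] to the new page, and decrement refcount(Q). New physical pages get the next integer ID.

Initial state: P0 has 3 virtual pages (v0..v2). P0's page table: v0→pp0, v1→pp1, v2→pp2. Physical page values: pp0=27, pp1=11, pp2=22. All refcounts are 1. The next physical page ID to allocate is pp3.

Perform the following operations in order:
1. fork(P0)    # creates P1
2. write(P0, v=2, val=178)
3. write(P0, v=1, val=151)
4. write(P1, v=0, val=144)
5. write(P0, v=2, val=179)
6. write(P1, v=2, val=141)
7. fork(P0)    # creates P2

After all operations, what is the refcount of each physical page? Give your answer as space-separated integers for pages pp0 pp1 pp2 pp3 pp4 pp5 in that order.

Op 1: fork(P0) -> P1. 3 ppages; refcounts: pp0:2 pp1:2 pp2:2
Op 2: write(P0, v2, 178). refcount(pp2)=2>1 -> COPY to pp3. 4 ppages; refcounts: pp0:2 pp1:2 pp2:1 pp3:1
Op 3: write(P0, v1, 151). refcount(pp1)=2>1 -> COPY to pp4. 5 ppages; refcounts: pp0:2 pp1:1 pp2:1 pp3:1 pp4:1
Op 4: write(P1, v0, 144). refcount(pp0)=2>1 -> COPY to pp5. 6 ppages; refcounts: pp0:1 pp1:1 pp2:1 pp3:1 pp4:1 pp5:1
Op 5: write(P0, v2, 179). refcount(pp3)=1 -> write in place. 6 ppages; refcounts: pp0:1 pp1:1 pp2:1 pp3:1 pp4:1 pp5:1
Op 6: write(P1, v2, 141). refcount(pp2)=1 -> write in place. 6 ppages; refcounts: pp0:1 pp1:1 pp2:1 pp3:1 pp4:1 pp5:1
Op 7: fork(P0) -> P2. 6 ppages; refcounts: pp0:2 pp1:1 pp2:1 pp3:2 pp4:2 pp5:1

Answer: 2 1 1 2 2 1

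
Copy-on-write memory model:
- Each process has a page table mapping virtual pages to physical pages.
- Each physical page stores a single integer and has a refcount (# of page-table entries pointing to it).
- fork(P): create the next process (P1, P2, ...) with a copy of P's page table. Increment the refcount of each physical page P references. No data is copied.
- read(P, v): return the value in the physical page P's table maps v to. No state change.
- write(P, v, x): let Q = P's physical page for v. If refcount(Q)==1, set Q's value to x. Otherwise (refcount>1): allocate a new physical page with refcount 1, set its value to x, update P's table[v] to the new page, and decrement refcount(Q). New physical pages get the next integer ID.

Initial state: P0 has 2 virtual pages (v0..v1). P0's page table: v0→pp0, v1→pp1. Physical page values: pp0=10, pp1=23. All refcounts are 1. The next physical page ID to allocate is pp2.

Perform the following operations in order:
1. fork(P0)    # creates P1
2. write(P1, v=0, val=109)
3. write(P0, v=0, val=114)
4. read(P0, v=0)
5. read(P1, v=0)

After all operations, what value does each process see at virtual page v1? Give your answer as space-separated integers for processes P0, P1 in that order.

Op 1: fork(P0) -> P1. 2 ppages; refcounts: pp0:2 pp1:2
Op 2: write(P1, v0, 109). refcount(pp0)=2>1 -> COPY to pp2. 3 ppages; refcounts: pp0:1 pp1:2 pp2:1
Op 3: write(P0, v0, 114). refcount(pp0)=1 -> write in place. 3 ppages; refcounts: pp0:1 pp1:2 pp2:1
Op 4: read(P0, v0) -> 114. No state change.
Op 5: read(P1, v0) -> 109. No state change.
P0: v1 -> pp1 = 23
P1: v1 -> pp1 = 23

Answer: 23 23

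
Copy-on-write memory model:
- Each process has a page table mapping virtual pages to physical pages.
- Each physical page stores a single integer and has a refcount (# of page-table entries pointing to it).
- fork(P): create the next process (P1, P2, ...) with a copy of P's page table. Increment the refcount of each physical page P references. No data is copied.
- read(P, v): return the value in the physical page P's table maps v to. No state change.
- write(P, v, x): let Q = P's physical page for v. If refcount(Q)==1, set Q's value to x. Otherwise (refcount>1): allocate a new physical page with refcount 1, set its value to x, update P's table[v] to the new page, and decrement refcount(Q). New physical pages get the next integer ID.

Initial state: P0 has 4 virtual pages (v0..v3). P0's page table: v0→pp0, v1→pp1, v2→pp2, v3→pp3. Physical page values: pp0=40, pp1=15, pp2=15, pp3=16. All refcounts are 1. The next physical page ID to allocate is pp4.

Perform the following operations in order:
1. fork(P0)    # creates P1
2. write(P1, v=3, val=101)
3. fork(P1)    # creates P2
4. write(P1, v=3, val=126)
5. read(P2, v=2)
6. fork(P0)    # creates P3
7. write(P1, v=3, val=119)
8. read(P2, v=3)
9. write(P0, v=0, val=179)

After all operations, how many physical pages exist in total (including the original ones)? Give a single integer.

Op 1: fork(P0) -> P1. 4 ppages; refcounts: pp0:2 pp1:2 pp2:2 pp3:2
Op 2: write(P1, v3, 101). refcount(pp3)=2>1 -> COPY to pp4. 5 ppages; refcounts: pp0:2 pp1:2 pp2:2 pp3:1 pp4:1
Op 3: fork(P1) -> P2. 5 ppages; refcounts: pp0:3 pp1:3 pp2:3 pp3:1 pp4:2
Op 4: write(P1, v3, 126). refcount(pp4)=2>1 -> COPY to pp5. 6 ppages; refcounts: pp0:3 pp1:3 pp2:3 pp3:1 pp4:1 pp5:1
Op 5: read(P2, v2) -> 15. No state change.
Op 6: fork(P0) -> P3. 6 ppages; refcounts: pp0:4 pp1:4 pp2:4 pp3:2 pp4:1 pp5:1
Op 7: write(P1, v3, 119). refcount(pp5)=1 -> write in place. 6 ppages; refcounts: pp0:4 pp1:4 pp2:4 pp3:2 pp4:1 pp5:1
Op 8: read(P2, v3) -> 101. No state change.
Op 9: write(P0, v0, 179). refcount(pp0)=4>1 -> COPY to pp6. 7 ppages; refcounts: pp0:3 pp1:4 pp2:4 pp3:2 pp4:1 pp5:1 pp6:1

Answer: 7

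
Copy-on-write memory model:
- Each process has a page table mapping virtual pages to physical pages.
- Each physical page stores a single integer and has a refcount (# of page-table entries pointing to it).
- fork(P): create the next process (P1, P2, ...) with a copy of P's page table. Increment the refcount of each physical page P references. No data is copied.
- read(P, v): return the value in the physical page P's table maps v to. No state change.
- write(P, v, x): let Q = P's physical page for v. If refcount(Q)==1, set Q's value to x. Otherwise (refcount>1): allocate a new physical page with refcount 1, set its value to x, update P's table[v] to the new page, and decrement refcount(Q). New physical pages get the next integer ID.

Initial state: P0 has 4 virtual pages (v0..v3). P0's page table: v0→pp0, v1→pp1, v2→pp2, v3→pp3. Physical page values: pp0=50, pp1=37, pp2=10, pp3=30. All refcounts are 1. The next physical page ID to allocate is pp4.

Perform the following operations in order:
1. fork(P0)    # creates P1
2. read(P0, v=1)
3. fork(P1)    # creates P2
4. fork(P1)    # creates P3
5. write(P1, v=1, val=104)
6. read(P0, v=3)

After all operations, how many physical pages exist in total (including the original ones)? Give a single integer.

Op 1: fork(P0) -> P1. 4 ppages; refcounts: pp0:2 pp1:2 pp2:2 pp3:2
Op 2: read(P0, v1) -> 37. No state change.
Op 3: fork(P1) -> P2. 4 ppages; refcounts: pp0:3 pp1:3 pp2:3 pp3:3
Op 4: fork(P1) -> P3. 4 ppages; refcounts: pp0:4 pp1:4 pp2:4 pp3:4
Op 5: write(P1, v1, 104). refcount(pp1)=4>1 -> COPY to pp4. 5 ppages; refcounts: pp0:4 pp1:3 pp2:4 pp3:4 pp4:1
Op 6: read(P0, v3) -> 30. No state change.

Answer: 5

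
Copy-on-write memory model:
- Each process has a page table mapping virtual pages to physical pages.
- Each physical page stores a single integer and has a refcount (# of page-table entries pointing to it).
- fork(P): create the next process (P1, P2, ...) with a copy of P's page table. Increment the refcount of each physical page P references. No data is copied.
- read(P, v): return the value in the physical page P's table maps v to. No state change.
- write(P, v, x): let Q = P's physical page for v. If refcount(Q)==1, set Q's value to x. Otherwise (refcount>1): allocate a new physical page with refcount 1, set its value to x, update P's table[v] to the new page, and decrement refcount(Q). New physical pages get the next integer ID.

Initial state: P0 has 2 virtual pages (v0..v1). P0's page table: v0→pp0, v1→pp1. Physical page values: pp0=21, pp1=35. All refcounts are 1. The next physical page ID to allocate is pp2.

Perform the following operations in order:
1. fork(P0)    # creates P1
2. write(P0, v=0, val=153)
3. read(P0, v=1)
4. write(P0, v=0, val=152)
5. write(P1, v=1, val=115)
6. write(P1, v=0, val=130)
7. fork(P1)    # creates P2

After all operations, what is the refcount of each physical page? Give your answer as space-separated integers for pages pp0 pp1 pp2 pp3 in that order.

Answer: 2 1 1 2

Derivation:
Op 1: fork(P0) -> P1. 2 ppages; refcounts: pp0:2 pp1:2
Op 2: write(P0, v0, 153). refcount(pp0)=2>1 -> COPY to pp2. 3 ppages; refcounts: pp0:1 pp1:2 pp2:1
Op 3: read(P0, v1) -> 35. No state change.
Op 4: write(P0, v0, 152). refcount(pp2)=1 -> write in place. 3 ppages; refcounts: pp0:1 pp1:2 pp2:1
Op 5: write(P1, v1, 115). refcount(pp1)=2>1 -> COPY to pp3. 4 ppages; refcounts: pp0:1 pp1:1 pp2:1 pp3:1
Op 6: write(P1, v0, 130). refcount(pp0)=1 -> write in place. 4 ppages; refcounts: pp0:1 pp1:1 pp2:1 pp3:1
Op 7: fork(P1) -> P2. 4 ppages; refcounts: pp0:2 pp1:1 pp2:1 pp3:2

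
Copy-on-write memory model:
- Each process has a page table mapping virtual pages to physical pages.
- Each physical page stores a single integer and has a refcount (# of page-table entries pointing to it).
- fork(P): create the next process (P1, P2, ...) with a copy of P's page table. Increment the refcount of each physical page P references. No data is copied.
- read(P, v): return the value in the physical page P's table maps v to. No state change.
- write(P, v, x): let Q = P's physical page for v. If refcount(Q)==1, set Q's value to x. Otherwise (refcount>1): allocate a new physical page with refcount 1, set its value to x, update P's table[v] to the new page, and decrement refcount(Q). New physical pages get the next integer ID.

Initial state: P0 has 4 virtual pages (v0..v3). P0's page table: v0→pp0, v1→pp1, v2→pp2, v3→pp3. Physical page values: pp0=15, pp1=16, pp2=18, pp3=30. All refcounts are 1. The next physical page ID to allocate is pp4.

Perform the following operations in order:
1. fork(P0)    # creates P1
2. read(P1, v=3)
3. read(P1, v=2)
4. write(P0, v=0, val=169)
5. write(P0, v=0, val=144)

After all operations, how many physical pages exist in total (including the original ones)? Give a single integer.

Answer: 5

Derivation:
Op 1: fork(P0) -> P1. 4 ppages; refcounts: pp0:2 pp1:2 pp2:2 pp3:2
Op 2: read(P1, v3) -> 30. No state change.
Op 3: read(P1, v2) -> 18. No state change.
Op 4: write(P0, v0, 169). refcount(pp0)=2>1 -> COPY to pp4. 5 ppages; refcounts: pp0:1 pp1:2 pp2:2 pp3:2 pp4:1
Op 5: write(P0, v0, 144). refcount(pp4)=1 -> write in place. 5 ppages; refcounts: pp0:1 pp1:2 pp2:2 pp3:2 pp4:1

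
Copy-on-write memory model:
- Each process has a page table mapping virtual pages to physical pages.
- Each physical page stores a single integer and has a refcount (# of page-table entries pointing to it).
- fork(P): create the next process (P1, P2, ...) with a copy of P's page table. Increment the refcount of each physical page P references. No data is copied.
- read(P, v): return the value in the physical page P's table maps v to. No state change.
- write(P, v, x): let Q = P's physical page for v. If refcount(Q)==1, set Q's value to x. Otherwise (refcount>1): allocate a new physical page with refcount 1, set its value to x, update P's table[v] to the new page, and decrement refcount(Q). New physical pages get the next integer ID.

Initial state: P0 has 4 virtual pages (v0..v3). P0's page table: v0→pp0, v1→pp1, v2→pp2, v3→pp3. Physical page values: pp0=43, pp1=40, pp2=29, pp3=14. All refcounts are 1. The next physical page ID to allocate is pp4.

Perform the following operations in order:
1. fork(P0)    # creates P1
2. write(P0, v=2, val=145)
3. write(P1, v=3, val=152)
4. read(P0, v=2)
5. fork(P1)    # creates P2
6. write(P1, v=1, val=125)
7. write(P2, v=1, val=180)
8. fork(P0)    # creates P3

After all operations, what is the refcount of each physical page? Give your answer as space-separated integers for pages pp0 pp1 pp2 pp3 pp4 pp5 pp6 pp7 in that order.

Op 1: fork(P0) -> P1. 4 ppages; refcounts: pp0:2 pp1:2 pp2:2 pp3:2
Op 2: write(P0, v2, 145). refcount(pp2)=2>1 -> COPY to pp4. 5 ppages; refcounts: pp0:2 pp1:2 pp2:1 pp3:2 pp4:1
Op 3: write(P1, v3, 152). refcount(pp3)=2>1 -> COPY to pp5. 6 ppages; refcounts: pp0:2 pp1:2 pp2:1 pp3:1 pp4:1 pp5:1
Op 4: read(P0, v2) -> 145. No state change.
Op 5: fork(P1) -> P2. 6 ppages; refcounts: pp0:3 pp1:3 pp2:2 pp3:1 pp4:1 pp5:2
Op 6: write(P1, v1, 125). refcount(pp1)=3>1 -> COPY to pp6. 7 ppages; refcounts: pp0:3 pp1:2 pp2:2 pp3:1 pp4:1 pp5:2 pp6:1
Op 7: write(P2, v1, 180). refcount(pp1)=2>1 -> COPY to pp7. 8 ppages; refcounts: pp0:3 pp1:1 pp2:2 pp3:1 pp4:1 pp5:2 pp6:1 pp7:1
Op 8: fork(P0) -> P3. 8 ppages; refcounts: pp0:4 pp1:2 pp2:2 pp3:2 pp4:2 pp5:2 pp6:1 pp7:1

Answer: 4 2 2 2 2 2 1 1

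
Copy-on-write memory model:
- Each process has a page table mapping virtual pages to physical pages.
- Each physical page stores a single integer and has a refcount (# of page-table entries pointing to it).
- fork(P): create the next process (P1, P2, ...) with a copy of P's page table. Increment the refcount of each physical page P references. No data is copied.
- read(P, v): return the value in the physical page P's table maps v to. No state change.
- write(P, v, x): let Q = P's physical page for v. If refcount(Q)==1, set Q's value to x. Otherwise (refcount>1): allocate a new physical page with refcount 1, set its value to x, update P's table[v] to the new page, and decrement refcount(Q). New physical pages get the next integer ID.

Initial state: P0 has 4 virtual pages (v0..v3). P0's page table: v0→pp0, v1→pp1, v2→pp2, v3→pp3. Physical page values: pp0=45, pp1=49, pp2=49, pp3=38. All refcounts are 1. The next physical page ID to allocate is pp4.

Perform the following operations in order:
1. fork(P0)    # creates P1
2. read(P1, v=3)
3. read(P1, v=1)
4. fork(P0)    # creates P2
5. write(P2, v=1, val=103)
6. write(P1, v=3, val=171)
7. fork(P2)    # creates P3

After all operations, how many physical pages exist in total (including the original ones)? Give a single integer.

Op 1: fork(P0) -> P1. 4 ppages; refcounts: pp0:2 pp1:2 pp2:2 pp3:2
Op 2: read(P1, v3) -> 38. No state change.
Op 3: read(P1, v1) -> 49. No state change.
Op 4: fork(P0) -> P2. 4 ppages; refcounts: pp0:3 pp1:3 pp2:3 pp3:3
Op 5: write(P2, v1, 103). refcount(pp1)=3>1 -> COPY to pp4. 5 ppages; refcounts: pp0:3 pp1:2 pp2:3 pp3:3 pp4:1
Op 6: write(P1, v3, 171). refcount(pp3)=3>1 -> COPY to pp5. 6 ppages; refcounts: pp0:3 pp1:2 pp2:3 pp3:2 pp4:1 pp5:1
Op 7: fork(P2) -> P3. 6 ppages; refcounts: pp0:4 pp1:2 pp2:4 pp3:3 pp4:2 pp5:1

Answer: 6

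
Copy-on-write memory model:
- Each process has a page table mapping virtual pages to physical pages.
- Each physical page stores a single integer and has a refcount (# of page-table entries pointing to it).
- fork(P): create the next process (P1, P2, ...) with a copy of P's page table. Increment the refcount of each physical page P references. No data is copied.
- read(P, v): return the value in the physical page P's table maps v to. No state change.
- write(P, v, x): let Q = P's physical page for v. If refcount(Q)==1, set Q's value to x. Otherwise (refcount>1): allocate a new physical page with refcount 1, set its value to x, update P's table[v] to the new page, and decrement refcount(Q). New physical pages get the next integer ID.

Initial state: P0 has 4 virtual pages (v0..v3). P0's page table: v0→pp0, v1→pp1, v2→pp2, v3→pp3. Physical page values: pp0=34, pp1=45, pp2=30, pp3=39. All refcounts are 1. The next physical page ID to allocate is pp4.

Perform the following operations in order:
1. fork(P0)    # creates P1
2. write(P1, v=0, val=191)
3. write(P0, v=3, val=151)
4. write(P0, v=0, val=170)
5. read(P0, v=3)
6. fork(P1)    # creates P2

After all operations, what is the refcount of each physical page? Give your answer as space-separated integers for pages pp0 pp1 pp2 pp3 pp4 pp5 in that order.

Op 1: fork(P0) -> P1. 4 ppages; refcounts: pp0:2 pp1:2 pp2:2 pp3:2
Op 2: write(P1, v0, 191). refcount(pp0)=2>1 -> COPY to pp4. 5 ppages; refcounts: pp0:1 pp1:2 pp2:2 pp3:2 pp4:1
Op 3: write(P0, v3, 151). refcount(pp3)=2>1 -> COPY to pp5. 6 ppages; refcounts: pp0:1 pp1:2 pp2:2 pp3:1 pp4:1 pp5:1
Op 4: write(P0, v0, 170). refcount(pp0)=1 -> write in place. 6 ppages; refcounts: pp0:1 pp1:2 pp2:2 pp3:1 pp4:1 pp5:1
Op 5: read(P0, v3) -> 151. No state change.
Op 6: fork(P1) -> P2. 6 ppages; refcounts: pp0:1 pp1:3 pp2:3 pp3:2 pp4:2 pp5:1

Answer: 1 3 3 2 2 1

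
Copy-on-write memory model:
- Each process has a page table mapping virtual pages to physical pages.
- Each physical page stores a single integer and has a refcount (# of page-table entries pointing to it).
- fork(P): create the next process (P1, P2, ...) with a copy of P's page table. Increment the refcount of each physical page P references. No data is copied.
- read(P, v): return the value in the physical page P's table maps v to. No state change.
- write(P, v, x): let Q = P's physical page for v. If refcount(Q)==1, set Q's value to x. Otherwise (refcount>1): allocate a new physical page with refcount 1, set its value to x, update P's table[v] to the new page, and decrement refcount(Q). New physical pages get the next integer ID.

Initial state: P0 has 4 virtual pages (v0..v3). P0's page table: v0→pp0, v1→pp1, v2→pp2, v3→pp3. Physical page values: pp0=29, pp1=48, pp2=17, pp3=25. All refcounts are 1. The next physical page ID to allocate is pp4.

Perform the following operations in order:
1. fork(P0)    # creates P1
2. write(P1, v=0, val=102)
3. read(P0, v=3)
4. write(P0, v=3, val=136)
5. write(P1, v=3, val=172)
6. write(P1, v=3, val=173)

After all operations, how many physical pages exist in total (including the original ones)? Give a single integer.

Answer: 6

Derivation:
Op 1: fork(P0) -> P1. 4 ppages; refcounts: pp0:2 pp1:2 pp2:2 pp3:2
Op 2: write(P1, v0, 102). refcount(pp0)=2>1 -> COPY to pp4. 5 ppages; refcounts: pp0:1 pp1:2 pp2:2 pp3:2 pp4:1
Op 3: read(P0, v3) -> 25. No state change.
Op 4: write(P0, v3, 136). refcount(pp3)=2>1 -> COPY to pp5. 6 ppages; refcounts: pp0:1 pp1:2 pp2:2 pp3:1 pp4:1 pp5:1
Op 5: write(P1, v3, 172). refcount(pp3)=1 -> write in place. 6 ppages; refcounts: pp0:1 pp1:2 pp2:2 pp3:1 pp4:1 pp5:1
Op 6: write(P1, v3, 173). refcount(pp3)=1 -> write in place. 6 ppages; refcounts: pp0:1 pp1:2 pp2:2 pp3:1 pp4:1 pp5:1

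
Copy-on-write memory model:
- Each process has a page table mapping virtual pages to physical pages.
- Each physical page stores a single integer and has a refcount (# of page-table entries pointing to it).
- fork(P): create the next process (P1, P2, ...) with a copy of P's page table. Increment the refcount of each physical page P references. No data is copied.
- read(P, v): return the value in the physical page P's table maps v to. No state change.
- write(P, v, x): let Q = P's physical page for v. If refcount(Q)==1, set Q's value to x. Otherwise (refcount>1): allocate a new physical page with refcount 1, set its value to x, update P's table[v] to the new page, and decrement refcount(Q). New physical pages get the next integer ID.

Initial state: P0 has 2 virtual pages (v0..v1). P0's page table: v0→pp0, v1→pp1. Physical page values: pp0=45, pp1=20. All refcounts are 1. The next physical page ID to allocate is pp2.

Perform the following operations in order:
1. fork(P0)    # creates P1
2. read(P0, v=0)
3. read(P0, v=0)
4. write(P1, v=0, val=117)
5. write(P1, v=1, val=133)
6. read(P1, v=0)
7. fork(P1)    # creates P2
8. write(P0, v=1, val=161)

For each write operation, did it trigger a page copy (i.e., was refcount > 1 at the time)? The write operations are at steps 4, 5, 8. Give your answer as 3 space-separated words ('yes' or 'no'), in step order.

Op 1: fork(P0) -> P1. 2 ppages; refcounts: pp0:2 pp1:2
Op 2: read(P0, v0) -> 45. No state change.
Op 3: read(P0, v0) -> 45. No state change.
Op 4: write(P1, v0, 117). refcount(pp0)=2>1 -> COPY to pp2. 3 ppages; refcounts: pp0:1 pp1:2 pp2:1
Op 5: write(P1, v1, 133). refcount(pp1)=2>1 -> COPY to pp3. 4 ppages; refcounts: pp0:1 pp1:1 pp2:1 pp3:1
Op 6: read(P1, v0) -> 117. No state change.
Op 7: fork(P1) -> P2. 4 ppages; refcounts: pp0:1 pp1:1 pp2:2 pp3:2
Op 8: write(P0, v1, 161). refcount(pp1)=1 -> write in place. 4 ppages; refcounts: pp0:1 pp1:1 pp2:2 pp3:2

yes yes no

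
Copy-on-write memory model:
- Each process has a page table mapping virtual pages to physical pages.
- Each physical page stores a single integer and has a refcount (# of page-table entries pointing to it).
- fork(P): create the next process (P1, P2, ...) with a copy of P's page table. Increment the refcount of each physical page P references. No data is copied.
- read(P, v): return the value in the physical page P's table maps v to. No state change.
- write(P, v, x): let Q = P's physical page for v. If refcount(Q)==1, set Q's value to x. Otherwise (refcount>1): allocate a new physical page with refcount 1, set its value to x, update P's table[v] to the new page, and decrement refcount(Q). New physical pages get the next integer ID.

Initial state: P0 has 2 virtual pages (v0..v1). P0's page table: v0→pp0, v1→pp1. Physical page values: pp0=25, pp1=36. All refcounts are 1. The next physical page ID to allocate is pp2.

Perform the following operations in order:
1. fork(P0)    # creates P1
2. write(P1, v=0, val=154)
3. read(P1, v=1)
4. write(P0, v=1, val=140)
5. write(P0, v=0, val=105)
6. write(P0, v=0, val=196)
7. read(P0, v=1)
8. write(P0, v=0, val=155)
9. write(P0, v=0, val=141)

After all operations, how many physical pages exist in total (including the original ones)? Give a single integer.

Answer: 4

Derivation:
Op 1: fork(P0) -> P1. 2 ppages; refcounts: pp0:2 pp1:2
Op 2: write(P1, v0, 154). refcount(pp0)=2>1 -> COPY to pp2. 3 ppages; refcounts: pp0:1 pp1:2 pp2:1
Op 3: read(P1, v1) -> 36. No state change.
Op 4: write(P0, v1, 140). refcount(pp1)=2>1 -> COPY to pp3. 4 ppages; refcounts: pp0:1 pp1:1 pp2:1 pp3:1
Op 5: write(P0, v0, 105). refcount(pp0)=1 -> write in place. 4 ppages; refcounts: pp0:1 pp1:1 pp2:1 pp3:1
Op 6: write(P0, v0, 196). refcount(pp0)=1 -> write in place. 4 ppages; refcounts: pp0:1 pp1:1 pp2:1 pp3:1
Op 7: read(P0, v1) -> 140. No state change.
Op 8: write(P0, v0, 155). refcount(pp0)=1 -> write in place. 4 ppages; refcounts: pp0:1 pp1:1 pp2:1 pp3:1
Op 9: write(P0, v0, 141). refcount(pp0)=1 -> write in place. 4 ppages; refcounts: pp0:1 pp1:1 pp2:1 pp3:1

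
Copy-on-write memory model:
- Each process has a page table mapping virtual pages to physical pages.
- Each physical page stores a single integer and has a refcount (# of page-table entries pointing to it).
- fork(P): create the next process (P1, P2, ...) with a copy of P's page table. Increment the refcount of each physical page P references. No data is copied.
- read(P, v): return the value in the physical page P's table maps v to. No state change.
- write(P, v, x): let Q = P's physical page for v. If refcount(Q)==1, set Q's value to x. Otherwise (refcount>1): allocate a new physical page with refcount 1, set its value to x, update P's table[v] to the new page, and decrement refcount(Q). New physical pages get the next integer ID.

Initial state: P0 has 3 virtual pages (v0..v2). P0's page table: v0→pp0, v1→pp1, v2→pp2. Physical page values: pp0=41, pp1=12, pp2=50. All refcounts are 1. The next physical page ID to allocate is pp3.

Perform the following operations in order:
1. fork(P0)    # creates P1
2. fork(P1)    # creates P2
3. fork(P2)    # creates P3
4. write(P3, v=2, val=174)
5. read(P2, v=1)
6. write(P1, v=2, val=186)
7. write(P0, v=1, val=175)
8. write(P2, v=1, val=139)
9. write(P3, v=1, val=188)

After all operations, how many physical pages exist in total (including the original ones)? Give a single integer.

Op 1: fork(P0) -> P1. 3 ppages; refcounts: pp0:2 pp1:2 pp2:2
Op 2: fork(P1) -> P2. 3 ppages; refcounts: pp0:3 pp1:3 pp2:3
Op 3: fork(P2) -> P3. 3 ppages; refcounts: pp0:4 pp1:4 pp2:4
Op 4: write(P3, v2, 174). refcount(pp2)=4>1 -> COPY to pp3. 4 ppages; refcounts: pp0:4 pp1:4 pp2:3 pp3:1
Op 5: read(P2, v1) -> 12. No state change.
Op 6: write(P1, v2, 186). refcount(pp2)=3>1 -> COPY to pp4. 5 ppages; refcounts: pp0:4 pp1:4 pp2:2 pp3:1 pp4:1
Op 7: write(P0, v1, 175). refcount(pp1)=4>1 -> COPY to pp5. 6 ppages; refcounts: pp0:4 pp1:3 pp2:2 pp3:1 pp4:1 pp5:1
Op 8: write(P2, v1, 139). refcount(pp1)=3>1 -> COPY to pp6. 7 ppages; refcounts: pp0:4 pp1:2 pp2:2 pp3:1 pp4:1 pp5:1 pp6:1
Op 9: write(P3, v1, 188). refcount(pp1)=2>1 -> COPY to pp7. 8 ppages; refcounts: pp0:4 pp1:1 pp2:2 pp3:1 pp4:1 pp5:1 pp6:1 pp7:1

Answer: 8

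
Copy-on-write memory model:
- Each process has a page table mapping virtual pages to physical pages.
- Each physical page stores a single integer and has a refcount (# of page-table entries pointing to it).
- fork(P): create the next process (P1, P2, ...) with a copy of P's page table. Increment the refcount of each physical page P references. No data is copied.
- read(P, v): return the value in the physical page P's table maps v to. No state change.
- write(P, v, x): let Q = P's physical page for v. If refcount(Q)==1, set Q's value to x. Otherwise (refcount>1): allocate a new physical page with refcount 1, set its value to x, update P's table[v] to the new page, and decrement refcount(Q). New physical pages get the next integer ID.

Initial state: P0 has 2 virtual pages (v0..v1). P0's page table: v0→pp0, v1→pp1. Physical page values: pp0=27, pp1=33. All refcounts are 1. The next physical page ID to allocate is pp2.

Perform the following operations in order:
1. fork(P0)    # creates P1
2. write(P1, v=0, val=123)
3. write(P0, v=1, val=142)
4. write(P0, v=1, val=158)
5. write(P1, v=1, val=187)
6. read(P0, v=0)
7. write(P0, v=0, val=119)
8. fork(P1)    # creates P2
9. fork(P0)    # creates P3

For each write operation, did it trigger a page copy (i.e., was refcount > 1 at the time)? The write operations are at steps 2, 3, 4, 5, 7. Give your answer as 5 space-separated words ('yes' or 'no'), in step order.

Op 1: fork(P0) -> P1. 2 ppages; refcounts: pp0:2 pp1:2
Op 2: write(P1, v0, 123). refcount(pp0)=2>1 -> COPY to pp2. 3 ppages; refcounts: pp0:1 pp1:2 pp2:1
Op 3: write(P0, v1, 142). refcount(pp1)=2>1 -> COPY to pp3. 4 ppages; refcounts: pp0:1 pp1:1 pp2:1 pp3:1
Op 4: write(P0, v1, 158). refcount(pp3)=1 -> write in place. 4 ppages; refcounts: pp0:1 pp1:1 pp2:1 pp3:1
Op 5: write(P1, v1, 187). refcount(pp1)=1 -> write in place. 4 ppages; refcounts: pp0:1 pp1:1 pp2:1 pp3:1
Op 6: read(P0, v0) -> 27. No state change.
Op 7: write(P0, v0, 119). refcount(pp0)=1 -> write in place. 4 ppages; refcounts: pp0:1 pp1:1 pp2:1 pp3:1
Op 8: fork(P1) -> P2. 4 ppages; refcounts: pp0:1 pp1:2 pp2:2 pp3:1
Op 9: fork(P0) -> P3. 4 ppages; refcounts: pp0:2 pp1:2 pp2:2 pp3:2

yes yes no no no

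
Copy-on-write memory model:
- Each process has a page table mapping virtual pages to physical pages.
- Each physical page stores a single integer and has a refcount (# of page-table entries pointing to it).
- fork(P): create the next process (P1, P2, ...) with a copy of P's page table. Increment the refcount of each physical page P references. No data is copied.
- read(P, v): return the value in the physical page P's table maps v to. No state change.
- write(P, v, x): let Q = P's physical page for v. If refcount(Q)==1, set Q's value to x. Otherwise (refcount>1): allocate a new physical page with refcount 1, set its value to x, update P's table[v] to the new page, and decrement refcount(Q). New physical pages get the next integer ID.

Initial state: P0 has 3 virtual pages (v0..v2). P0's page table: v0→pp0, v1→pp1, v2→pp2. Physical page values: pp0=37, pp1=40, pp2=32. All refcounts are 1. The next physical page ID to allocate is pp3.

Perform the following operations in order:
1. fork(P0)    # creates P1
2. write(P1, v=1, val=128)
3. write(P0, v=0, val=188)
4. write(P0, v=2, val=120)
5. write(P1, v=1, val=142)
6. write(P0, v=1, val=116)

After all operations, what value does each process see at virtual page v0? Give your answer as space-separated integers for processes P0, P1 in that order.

Answer: 188 37

Derivation:
Op 1: fork(P0) -> P1. 3 ppages; refcounts: pp0:2 pp1:2 pp2:2
Op 2: write(P1, v1, 128). refcount(pp1)=2>1 -> COPY to pp3. 4 ppages; refcounts: pp0:2 pp1:1 pp2:2 pp3:1
Op 3: write(P0, v0, 188). refcount(pp0)=2>1 -> COPY to pp4. 5 ppages; refcounts: pp0:1 pp1:1 pp2:2 pp3:1 pp4:1
Op 4: write(P0, v2, 120). refcount(pp2)=2>1 -> COPY to pp5. 6 ppages; refcounts: pp0:1 pp1:1 pp2:1 pp3:1 pp4:1 pp5:1
Op 5: write(P1, v1, 142). refcount(pp3)=1 -> write in place. 6 ppages; refcounts: pp0:1 pp1:1 pp2:1 pp3:1 pp4:1 pp5:1
Op 6: write(P0, v1, 116). refcount(pp1)=1 -> write in place. 6 ppages; refcounts: pp0:1 pp1:1 pp2:1 pp3:1 pp4:1 pp5:1
P0: v0 -> pp4 = 188
P1: v0 -> pp0 = 37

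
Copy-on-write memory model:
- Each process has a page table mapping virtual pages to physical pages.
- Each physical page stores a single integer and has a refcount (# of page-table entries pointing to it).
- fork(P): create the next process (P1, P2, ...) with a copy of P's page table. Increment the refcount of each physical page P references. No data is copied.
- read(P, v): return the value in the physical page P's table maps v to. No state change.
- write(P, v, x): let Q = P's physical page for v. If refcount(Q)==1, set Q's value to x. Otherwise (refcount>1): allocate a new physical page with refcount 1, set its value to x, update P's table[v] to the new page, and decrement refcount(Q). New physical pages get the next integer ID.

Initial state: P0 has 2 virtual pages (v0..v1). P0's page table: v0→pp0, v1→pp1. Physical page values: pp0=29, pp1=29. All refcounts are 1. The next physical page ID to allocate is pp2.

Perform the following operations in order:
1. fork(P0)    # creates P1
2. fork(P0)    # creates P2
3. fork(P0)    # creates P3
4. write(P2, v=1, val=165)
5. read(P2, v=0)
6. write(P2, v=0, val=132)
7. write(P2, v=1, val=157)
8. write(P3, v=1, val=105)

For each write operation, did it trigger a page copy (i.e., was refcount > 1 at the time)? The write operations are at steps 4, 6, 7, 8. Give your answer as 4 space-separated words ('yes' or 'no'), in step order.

Op 1: fork(P0) -> P1. 2 ppages; refcounts: pp0:2 pp1:2
Op 2: fork(P0) -> P2. 2 ppages; refcounts: pp0:3 pp1:3
Op 3: fork(P0) -> P3. 2 ppages; refcounts: pp0:4 pp1:4
Op 4: write(P2, v1, 165). refcount(pp1)=4>1 -> COPY to pp2. 3 ppages; refcounts: pp0:4 pp1:3 pp2:1
Op 5: read(P2, v0) -> 29. No state change.
Op 6: write(P2, v0, 132). refcount(pp0)=4>1 -> COPY to pp3. 4 ppages; refcounts: pp0:3 pp1:3 pp2:1 pp3:1
Op 7: write(P2, v1, 157). refcount(pp2)=1 -> write in place. 4 ppages; refcounts: pp0:3 pp1:3 pp2:1 pp3:1
Op 8: write(P3, v1, 105). refcount(pp1)=3>1 -> COPY to pp4. 5 ppages; refcounts: pp0:3 pp1:2 pp2:1 pp3:1 pp4:1

yes yes no yes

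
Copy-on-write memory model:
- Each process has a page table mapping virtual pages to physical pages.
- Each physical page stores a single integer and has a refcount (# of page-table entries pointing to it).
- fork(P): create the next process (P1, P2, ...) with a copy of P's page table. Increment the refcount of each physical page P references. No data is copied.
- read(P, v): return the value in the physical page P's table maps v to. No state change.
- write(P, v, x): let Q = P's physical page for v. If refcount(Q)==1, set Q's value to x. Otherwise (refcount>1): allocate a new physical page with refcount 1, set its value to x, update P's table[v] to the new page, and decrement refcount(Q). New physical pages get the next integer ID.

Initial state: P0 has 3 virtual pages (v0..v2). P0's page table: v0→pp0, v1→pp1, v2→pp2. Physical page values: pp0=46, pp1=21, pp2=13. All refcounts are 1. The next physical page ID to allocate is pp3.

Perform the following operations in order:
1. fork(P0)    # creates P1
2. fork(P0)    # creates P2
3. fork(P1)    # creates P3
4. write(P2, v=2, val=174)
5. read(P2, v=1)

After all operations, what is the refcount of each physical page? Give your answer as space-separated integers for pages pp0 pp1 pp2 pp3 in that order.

Op 1: fork(P0) -> P1. 3 ppages; refcounts: pp0:2 pp1:2 pp2:2
Op 2: fork(P0) -> P2. 3 ppages; refcounts: pp0:3 pp1:3 pp2:3
Op 3: fork(P1) -> P3. 3 ppages; refcounts: pp0:4 pp1:4 pp2:4
Op 4: write(P2, v2, 174). refcount(pp2)=4>1 -> COPY to pp3. 4 ppages; refcounts: pp0:4 pp1:4 pp2:3 pp3:1
Op 5: read(P2, v1) -> 21. No state change.

Answer: 4 4 3 1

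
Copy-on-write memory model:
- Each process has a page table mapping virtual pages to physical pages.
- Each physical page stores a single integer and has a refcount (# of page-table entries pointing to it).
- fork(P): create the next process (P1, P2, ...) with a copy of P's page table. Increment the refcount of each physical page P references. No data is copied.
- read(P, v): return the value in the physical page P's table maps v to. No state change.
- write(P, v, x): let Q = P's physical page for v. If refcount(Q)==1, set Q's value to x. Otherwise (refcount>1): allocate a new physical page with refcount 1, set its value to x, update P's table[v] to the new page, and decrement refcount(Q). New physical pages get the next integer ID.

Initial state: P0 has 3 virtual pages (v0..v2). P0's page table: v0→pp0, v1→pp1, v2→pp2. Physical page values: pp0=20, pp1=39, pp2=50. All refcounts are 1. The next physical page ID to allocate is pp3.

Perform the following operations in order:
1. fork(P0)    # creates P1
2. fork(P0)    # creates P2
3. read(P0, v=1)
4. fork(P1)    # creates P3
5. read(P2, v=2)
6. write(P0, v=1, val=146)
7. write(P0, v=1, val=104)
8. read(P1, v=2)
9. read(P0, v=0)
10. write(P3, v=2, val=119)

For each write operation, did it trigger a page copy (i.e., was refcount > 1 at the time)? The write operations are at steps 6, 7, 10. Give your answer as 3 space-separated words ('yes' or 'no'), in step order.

Op 1: fork(P0) -> P1. 3 ppages; refcounts: pp0:2 pp1:2 pp2:2
Op 2: fork(P0) -> P2. 3 ppages; refcounts: pp0:3 pp1:3 pp2:3
Op 3: read(P0, v1) -> 39. No state change.
Op 4: fork(P1) -> P3. 3 ppages; refcounts: pp0:4 pp1:4 pp2:4
Op 5: read(P2, v2) -> 50. No state change.
Op 6: write(P0, v1, 146). refcount(pp1)=4>1 -> COPY to pp3. 4 ppages; refcounts: pp0:4 pp1:3 pp2:4 pp3:1
Op 7: write(P0, v1, 104). refcount(pp3)=1 -> write in place. 4 ppages; refcounts: pp0:4 pp1:3 pp2:4 pp3:1
Op 8: read(P1, v2) -> 50. No state change.
Op 9: read(P0, v0) -> 20. No state change.
Op 10: write(P3, v2, 119). refcount(pp2)=4>1 -> COPY to pp4. 5 ppages; refcounts: pp0:4 pp1:3 pp2:3 pp3:1 pp4:1

yes no yes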